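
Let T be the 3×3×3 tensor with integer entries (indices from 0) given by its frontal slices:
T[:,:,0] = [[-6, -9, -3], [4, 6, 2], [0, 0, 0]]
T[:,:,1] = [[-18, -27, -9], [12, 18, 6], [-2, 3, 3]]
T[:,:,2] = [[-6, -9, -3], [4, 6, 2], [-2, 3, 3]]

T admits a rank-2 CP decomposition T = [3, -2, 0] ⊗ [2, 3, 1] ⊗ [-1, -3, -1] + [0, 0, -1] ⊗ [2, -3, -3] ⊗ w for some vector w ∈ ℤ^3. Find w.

Subtract the known terms from T to get the rank-1 residual R = [0, 0, -1] ⊗ [2, -3, -3] ⊗ w, so R[i,j,k] = a[i]·b[j]·w[k]. Pick indices with nonzero a[2]·b[0] = (-1)·(2) = -2. Only the fibre through (2,0,·) is needed: R[2,0,:] = T[2,0,:] − Σₗ aₗ[2]bₗ[0]cₗ = [0, -2, -2] − (0)·(2)·[-1, -3, -1] = [0, -2, -2]. Then w[k] = R[2,0,k] / -2 for each k, giving w = [0, -2, -2] / -2 = [0, 1, 1].

w = [0, 1, 1]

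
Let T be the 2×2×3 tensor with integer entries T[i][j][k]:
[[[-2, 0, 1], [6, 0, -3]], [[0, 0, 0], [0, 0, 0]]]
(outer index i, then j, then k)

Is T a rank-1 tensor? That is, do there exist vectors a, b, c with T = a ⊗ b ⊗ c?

Yes

The mode-1 fibre T[:,0,0] = [-2, 0] gives a = (1, 0) (primitive direction); the mode-2 fibre T[0,:,0] = [-2, 6] gives b = (1, -3); then c[k] = T[0,0,k] / (a[0]·b[0]) = [-2, 0, 1] / 1 = (-2, 0, 1).
Expanding (1, 0) ⊗ (1, -3) ⊗ (-2, 0, 1) reproduces all 12 entries of T, so T = (1, 0) ⊗ (1, -3) ⊗ (-2, 0, 1) and rank(T) ≤ 1.
Equivalently every frontal slice T[:,:,k] is c[k] times the rank-1 matrix (1, 0) ⊗ (1, -3). So T has rank 1 (it is nonzero).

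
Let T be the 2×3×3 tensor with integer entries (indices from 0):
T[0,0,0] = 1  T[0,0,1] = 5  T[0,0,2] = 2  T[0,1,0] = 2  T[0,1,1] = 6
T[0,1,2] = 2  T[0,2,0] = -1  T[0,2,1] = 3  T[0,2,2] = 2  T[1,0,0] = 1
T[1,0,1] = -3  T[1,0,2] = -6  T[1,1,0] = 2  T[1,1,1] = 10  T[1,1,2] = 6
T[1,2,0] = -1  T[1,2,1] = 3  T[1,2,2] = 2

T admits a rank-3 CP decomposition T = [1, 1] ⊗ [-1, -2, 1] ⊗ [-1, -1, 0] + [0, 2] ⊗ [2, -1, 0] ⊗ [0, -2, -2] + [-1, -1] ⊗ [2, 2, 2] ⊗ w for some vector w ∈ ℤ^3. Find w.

w = [0, -2, -1]

Subtract the known terms from T to get the rank-1 residual R = [-1, -1] ⊗ [2, 2, 2] ⊗ w, so R[i,j,k] = a[i]·b[j]·w[k]. Pick indices with nonzero a[0]·b[0] = (-1)·(2) = -2. Only the fibre through (0,0,·) is needed: R[0,0,:] = T[0,0,:] − Σₗ aₗ[0]bₗ[0]cₗ = [1, 5, 2] − (1)·(-1)·[-1, -1, 0] − (0)·(2)·[0, -2, -2] = [0, 4, 2]. Then w[k] = R[0,0,k] / -2 for each k, giving w = [0, 4, 2] / -2 = [0, -2, -1].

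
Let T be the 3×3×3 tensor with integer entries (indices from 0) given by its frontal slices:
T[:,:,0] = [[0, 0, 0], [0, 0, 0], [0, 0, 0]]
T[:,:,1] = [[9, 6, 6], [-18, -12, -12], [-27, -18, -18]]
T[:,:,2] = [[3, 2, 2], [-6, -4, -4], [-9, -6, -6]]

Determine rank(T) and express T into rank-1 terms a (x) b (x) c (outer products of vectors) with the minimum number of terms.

rank(T) = 1

Lower bound: T ≠ 0 (e.g. T[0,0,1] = 9), so rank(T) ≥ 1.
Upper bound: if T = a (x) b (x) c then every fibre of T is a multiple of the corresponding factor, so read the factors off the fibres through the nonzero entry T[0,0,1] = 9.
The mode-1 fibre T[:,0,1] = [9, -18, -27] gives a = (1, -2, -3) (primitive direction); the mode-2 fibre T[0,:,1] = [9, 6, 6] gives b = (3, 2, 2); then c[k] = T[0,0,k] / (a[0]·b[0]) = [0, 9, 3] / 3 = (0, 3, 1).
Expanding (1, -2, -3) (x) (3, 2, 2) (x) (0, 3, 1) reproduces all 27 entries of T, so T = (1, -2, -3) (x) (3, 2, 2) (x) (0, 3, 1) and rank(T) ≤ 1.
These bounds meet, so rank(T) = 1.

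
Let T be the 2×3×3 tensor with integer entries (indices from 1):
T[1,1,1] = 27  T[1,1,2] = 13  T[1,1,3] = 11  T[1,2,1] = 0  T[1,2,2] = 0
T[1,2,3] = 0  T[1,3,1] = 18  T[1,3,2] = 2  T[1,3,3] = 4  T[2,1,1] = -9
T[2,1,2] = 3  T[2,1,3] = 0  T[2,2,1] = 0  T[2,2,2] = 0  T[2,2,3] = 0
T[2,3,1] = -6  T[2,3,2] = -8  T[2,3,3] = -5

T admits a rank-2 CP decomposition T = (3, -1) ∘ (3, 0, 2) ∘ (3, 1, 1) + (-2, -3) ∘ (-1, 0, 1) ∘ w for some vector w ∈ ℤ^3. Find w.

Subtract the known terms from T to get the rank-1 residual R = (-2, -3) ∘ (-1, 0, 1) ∘ w, so R[i,j,k] = a[i]·b[j]·w[k]. Pick indices with nonzero a[1]·b[1] = (-2)·(-1) = 2. Only the fibre through (1,1,·) is needed: R[1,1,:] = T[1,1,:] − Σₗ aₗ[1]bₗ[1]cₗ = [27, 13, 11] − (3)·(3)·(3, 1, 1) = [0, 4, 2]. Then w[k] = R[1,1,k] / 2 for each k, giving w = [0, 4, 2] / 2 = (0, 2, 1).

w = (0, 2, 1)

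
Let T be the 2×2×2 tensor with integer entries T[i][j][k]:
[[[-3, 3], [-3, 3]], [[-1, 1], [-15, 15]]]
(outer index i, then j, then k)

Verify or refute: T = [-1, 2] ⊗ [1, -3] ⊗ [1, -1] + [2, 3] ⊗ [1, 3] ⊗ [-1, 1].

Yes

Reconstruct entrywise from the claimed factors. For example, T[1,1,1] = 15 and Σₗ aₗ[1]bₗ[1]cₗ[1] = (2)·(-3)·(-1) + (3)·(3)·(1) = 15; checking all 8 entries, every one matches. The claim holds.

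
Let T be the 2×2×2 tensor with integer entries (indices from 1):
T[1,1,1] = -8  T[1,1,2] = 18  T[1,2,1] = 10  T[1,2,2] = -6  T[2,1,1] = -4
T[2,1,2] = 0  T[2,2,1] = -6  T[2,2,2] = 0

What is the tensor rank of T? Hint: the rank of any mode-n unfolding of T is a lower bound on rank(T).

2

Lower bound: the mode-2 unfolding of T (rows indexed by j, columns by (i,k) = (1,1), (1,2), (2,1), (2,2)) is [[-8, 18, -4, 0], [10, -6, -6, 0]].
There the 2×2 minor on rows j ∈ {1, 2}, columns (i,k) ∈ {(1,1), (1,2)} is det [[-8, 18], [10, -6]] = -132 ≠ 0, so this unfolding has rank ≥ 2; CP rank is at least every unfolding rank, so rank(T) ≥ 2. (Unfolding ranks only ever bound the CP rank from below — rank(T) can be strictly larger than all of them — so the matching upper bound has to come from an explicit 2-term decomposition.)
Upper bound — finding two terms. Write S_k = T[:,:,k] for the frontal slices: S₁ = [[-8, 10], [-4, -6]], S₂ = [[18, -6], [0, 0]].
If T = a₁ ⊗ b₁ ⊗ c₁ + a₂ ⊗ b₂ ⊗ c₂ then each S_k = c₁[k]·a₁b₁ᵀ + c₂[k]·a₂b₂ᵀ. S₁ and S₂ are linearly independent, so a₁b₁ᵀ and a₂b₂ᵀ must span the same plane of matrices: they are the rank-1 matrices of the form x·S₁ + y·S₂.
det(x·S₁ + y·S₂) is 88·x² − 132·xy = 44·(2·x − 3·y)(x), vanishing at (x:y) = (3:2) and (0:1).
M₁ = 3·S₁ + 2·S₂ = [[12, 18], [-12, -18]] = 6·[1, -1][2, 3]ᵀ and M₂ = S₂ = [[18, -6], [0, 0]] = 6·[1, 0][3, -1]ᵀ, so take a₁ = [1, -1], b₁ = [2, 3], a₂ = [1, 0], b₂ = [3, -1].
Each slice is an integer combination of E₁ = a₁b₁ᵀ and E₂ = a₂b₂ᵀ: S₁ = 2·E₁ − 4·E₂, S₂ = 6·E₂; reading off coefficients, c₁ = [2, 0] and c₂ = [-4, 6].
Hence T = [1, -1] ⊗ [2, 3] ⊗ [2, 0] + [1, 0] ⊗ [3, -1] ⊗ [-4, 6], so rank(T) ≤ 2.
These bounds meet, so rank(T) = 2.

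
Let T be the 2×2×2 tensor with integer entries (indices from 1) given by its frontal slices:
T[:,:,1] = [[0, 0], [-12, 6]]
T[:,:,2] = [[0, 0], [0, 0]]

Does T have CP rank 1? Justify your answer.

Yes

If T = a ⊗ b ⊗ c then every fibre of T is a multiple of the corresponding factor, so read the factors off the fibres through the nonzero entry T[2,1,1] = -12.
The mode-1 fibre T[:,1,1] = [0, -12] gives a = (0, 1) (primitive direction); the mode-2 fibre T[2,:,1] = [-12, 6] gives b = (2, -1); then c[k] = T[2,1,k] / (a[2]·b[1]) = [-12, 0] / 2 = (-6, 0).
Expanding (0, 1) ⊗ (2, -1) ⊗ (-6, 0) reproduces all 8 entries of T, so T = (0, 1) ⊗ (2, -1) ⊗ (-6, 0) and rank(T) ≤ 1.
Equivalently every frontal slice T[:,:,k] is c[k] times the rank-1 matrix (0, 1) ⊗ (2, -1). So T has rank 1 (it is nonzero).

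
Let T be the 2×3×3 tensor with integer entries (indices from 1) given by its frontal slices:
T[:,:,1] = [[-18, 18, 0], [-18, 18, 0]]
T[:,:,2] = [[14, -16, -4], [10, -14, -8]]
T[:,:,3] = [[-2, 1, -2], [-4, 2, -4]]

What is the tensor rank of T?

2

Lower bound: the mode-2 unfolding of T (rows indexed by j, columns by (i,k) = (1,1), (1,2), (1,3), (2,1), (2,2), (2,3)) is [[-18, 14, -2, -18, 10, -4], [18, -16, 1, 18, -14, 2], [0, -4, -2, 0, -8, -4]].
There the 2×2 minor on rows j ∈ {1, 2}, columns (i,k) ∈ {(1,1), (1,2)} is det [[-18, 14], [18, -16]] = 36 ≠ 0, so this unfolding has rank ≥ 2; CP rank is at least every unfolding rank, so rank(T) ≥ 2. (Unfolding ranks only ever bound the CP rank from below — rank(T) can be strictly larger than all of them — so the matching upper bound has to come from an explicit 2-term decomposition.)
Upper bound — finding two terms. Write S_k = T[:,:,k] for the frontal slices: S₁ = [[-18, 18, 0], [-18, 18, 0]], S₂ = [[14, -16, -4], [10, -14, -8]], S₃ = [[-2, 1, -2], [-4, 2, -4]].
If T = a₁ (x) b₁ (x) c₁ + a₂ (x) b₂ (x) c₂ then each S_k = c₁[k]·a₁b₁ᵀ + c₂[k]·a₂b₂ᵀ. S₁ and S₂ are linearly independent, so a₁b₁ᵀ and a₂b₂ᵀ must span the same plane of matrices: they are the rank-1 matrices of the form x·S₁ + y·S₂.
The 2×2 minor of x·S₁ + y·S₂ on rows {1,2}, columns {1,2} is 36·xy − 36·y² = 36·(x − y)(y), vanishing at (x:y) = (1:1) and (1:0).
M₁ = S₁ + S₂ = [[-4, 2, -4], [-8, 4, -8]] = (-2)·[1, 2][2, -1, 2]ᵀ and M₂ = S₁ = [[-18, 18, 0], [-18, 18, 0]] = (-18)·[1, 1][1, -1, 0]ᵀ, so take a₁ = [1, 2], b₁ = [2, -1, 2], a₂ = [1, 1], b₂ = [1, -1, 0].
Each slice is an integer combination of E₁ = a₁b₁ᵀ and E₂ = a₂b₂ᵀ: S₁ = −18·E₂, S₂ = −2·E₁ + 18·E₂, S₃ = −E₁; reading off coefficients, c₁ = [0, -2, -1] and c₂ = [-18, 18, 0].
Hence T = [1, 2] (x) [2, -1, 2] (x) [0, -2, -1] + [1, 1] (x) [1, -1, 0] (x) [-18, 18, 0], so rank(T) ≤ 2.
These bounds meet, so rank(T) = 2.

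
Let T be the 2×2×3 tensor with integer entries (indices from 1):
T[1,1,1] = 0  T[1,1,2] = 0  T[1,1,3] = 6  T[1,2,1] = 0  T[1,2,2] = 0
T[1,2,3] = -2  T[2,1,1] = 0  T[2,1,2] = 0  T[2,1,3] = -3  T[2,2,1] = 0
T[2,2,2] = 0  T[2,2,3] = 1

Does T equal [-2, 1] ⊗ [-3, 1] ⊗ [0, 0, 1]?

Reconstruct entrywise from the claimed factors. For example, T[2,1,3] = -3 and Σₗ aₗ[2]bₗ[1]cₗ[3] = (1)·(-3)·(1) = -3; checking all 12 entries, every one matches. The claim holds.

Yes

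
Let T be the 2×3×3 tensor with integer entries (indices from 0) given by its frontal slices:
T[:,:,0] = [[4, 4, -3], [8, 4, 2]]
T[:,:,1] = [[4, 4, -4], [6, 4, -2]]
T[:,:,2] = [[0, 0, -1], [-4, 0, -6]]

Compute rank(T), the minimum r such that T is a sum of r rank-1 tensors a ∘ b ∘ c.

3

Lower bound: the mode-2 unfolding of T (rows indexed by j, columns by (i,k) = (0,0), (0,1), (0,2), (1,0), (1,1), (1,2)) is [[4, 4, 0, 8, 6, -4], [4, 4, 0, 4, 4, 0], [-3, -4, -1, 2, -2, -6]].
There the 3×3 minor on rows j ∈ {0, 1, 2}, columns (i,k) ∈ {(0,0), (0,1), (1,0)} is det [[4, 4, 8], [4, 4, 4], [-3, -4, 2]] = -16 ≠ 0, so this unfolding has rank ≥ 3; CP rank is at least every unfolding rank, so rank(T) ≥ 3. (Unfolding ranks only ever bound the CP rank from below — rank(T) can be strictly larger than all of them — so the matching upper bound has to come from an explicit 3-term decomposition.)
Upper bound: T is a sum of 3 rank-1 terms, T = [0, 1] ∘ [1, 0, 1] ∘ [4, 2, -4] + [1, 1] ∘ [1, 1, -1] ∘ [4, 4, 0] + [1, 2] ∘ [0, 0, 1] ∘ [1, 0, -1] (one valid choice — decompositions are not unique — normalised so each a, b is primitive with positive first nonzero entry; check it by expanding all entries), so rank(T) ≤ 3.
These bounds meet, so rank(T) = 3.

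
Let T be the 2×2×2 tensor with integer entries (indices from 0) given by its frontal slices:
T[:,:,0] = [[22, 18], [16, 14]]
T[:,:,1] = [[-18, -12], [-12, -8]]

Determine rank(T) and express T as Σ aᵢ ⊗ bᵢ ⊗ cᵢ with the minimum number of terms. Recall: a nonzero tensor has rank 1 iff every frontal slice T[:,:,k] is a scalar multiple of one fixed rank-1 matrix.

Lower bound: the mode-1 unfolding of T (rows indexed by i, columns by (j,k) = (0,0), (0,1), (1,0), (1,1)) is [[22, -18, 18, -12], [16, -12, 14, -8]].
There the 2×2 minor on rows i ∈ {0, 1}, columns (j,k) ∈ {(0,0), (0,1)} is det [[22, -18], [16, -12]] = 24 ≠ 0, so this unfolding has rank ≥ 2; CP rank is at least every unfolding rank, so rank(T) ≥ 2. (This is only a lower bound: in general the CP rank may exceed every unfolding rank, so we still need to exhibit 2 rank-1 terms summing to T.)
Upper bound — finding two terms. Write S_k = T[:,:,k] for the frontal slices: S₀ = [[22, 18], [16, 14]], S₁ = [[-18, -12], [-12, -8]].
If T = a₁ ⊗ b₁ ⊗ c₁ + a₂ ⊗ b₂ ⊗ c₂ then each S_k = c₁[k]·a₁b₁ᵀ + c₂[k]·a₂b₂ᵀ. S₀ and S₁ are linearly independent, so a₁b₁ᵀ and a₂b₂ᵀ must span the same plane of matrices: they are the rank-1 matrices of the form x·S₀ + y·S₁.
det(x·S₀ + y·S₁) is 20·x² − 20·xy = 20·(x − y)(x), vanishing at (x:y) = (1:1) and (0:1).
M₁ = S₀ + S₁ = [[4, 6], [4, 6]] = 2·(1, 1)(2, 3)ᵀ and M₂ = S₁ = [[-18, -12], [-12, -8]] = (-2)·(3, 2)(3, 2)ᵀ, so take a₁ = (1, 1), b₁ = (2, 3), a₂ = (3, 2), b₂ = (3, 2).
Each slice is an integer combination of E₁ = a₁b₁ᵀ and E₂ = a₂b₂ᵀ: S₀ = 2·E₁ + 2·E₂, S₁ = −2·E₂; reading off coefficients, c₁ = (2, 0) and c₂ = (2, -2).
Hence T = (1, 1) ⊗ (2, 3) ⊗ (2, 0) + (3, 2) ⊗ (3, 2) ⊗ (2, -2), so rank(T) ≤ 2.
These bounds meet, so rank(T) = 2.
Check entry T[1,1,0] = 14: (1)·(3)·(2) + (2)·(2)·(2) = 14.

rank(T) = 2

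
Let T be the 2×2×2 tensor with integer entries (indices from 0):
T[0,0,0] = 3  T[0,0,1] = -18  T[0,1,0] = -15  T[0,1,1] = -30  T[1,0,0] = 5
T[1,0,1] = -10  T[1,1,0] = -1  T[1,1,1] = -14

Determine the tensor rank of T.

Lower bound: in the mode-1 unfolding of T (rows indexed by i, columns by (j,k)) the 2×2 minor on rows i ∈ {0, 1}, columns (j,k) ∈ {(0,0), (0,1)} is det [[3, -18], [5, -10]] = 60 ≠ 0, so that unfolding has rank ≥ 2 and hence rank(T) ≥ 2 (CP rank is at least every unfolding rank, though it can be larger).
Upper bound: with S_k = T[:,:,k], the two rank-1 terms a₁b₁ᵀ, a₂b₂ᵀ are the rank-1 members of the pencil x·S₀ + y·S₁.
det(x·S₀ + y·S₁) is 72·x² − 24·xy − 48·y² = 24·(3·x + 2·y)(x − y), vanishing at (x:y) = (2:-3) and (1:1).
M₁ = 2·S₀ − 3·S₁ = [[60, 60], [40, 40]] = 20·[3, 2][1, 1]ᵀ and M₂ = S₀ + S₁ = [[-15, -45], [-5, -15]] = (-5)·[3, 1][1, 3]ᵀ, so take a₁ = [3, 2], b₁ = [1, 1], a₂ = [3, 1], b₂ = [1, 3].
Each slice is an integer combination of E₁ = a₁b₁ᵀ and E₂ = a₂b₂ᵀ: S₀ = 4·E₁ − 3·E₂, S₁ = −4·E₁ − 2·E₂; reading off coefficients, c₁ = [4, -4] and c₂ = [-3, -2].
Hence T = [3, 2] ⊗ [1, 1] ⊗ [4, -4] + [3, 1] ⊗ [1, 3] ⊗ [-3, -2], so rank(T) ≤ 2.
These bounds meet, so rank(T) = 2.

2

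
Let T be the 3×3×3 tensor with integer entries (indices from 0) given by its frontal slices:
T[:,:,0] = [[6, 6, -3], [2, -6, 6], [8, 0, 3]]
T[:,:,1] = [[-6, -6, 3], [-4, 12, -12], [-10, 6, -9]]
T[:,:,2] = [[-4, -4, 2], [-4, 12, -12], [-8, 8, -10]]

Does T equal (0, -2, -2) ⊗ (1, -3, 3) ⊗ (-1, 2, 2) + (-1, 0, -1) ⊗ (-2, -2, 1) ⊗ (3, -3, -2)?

Yes

Reconstruct entrywise from the claimed factors. For example, T[1,1,2] = 12 and Σₗ aₗ[1]bₗ[1]cₗ[2] = (-2)·(-3)·(2) + (0)·(-2)·(-2) = 12; checking all 27 entries, every one matches. The claim holds.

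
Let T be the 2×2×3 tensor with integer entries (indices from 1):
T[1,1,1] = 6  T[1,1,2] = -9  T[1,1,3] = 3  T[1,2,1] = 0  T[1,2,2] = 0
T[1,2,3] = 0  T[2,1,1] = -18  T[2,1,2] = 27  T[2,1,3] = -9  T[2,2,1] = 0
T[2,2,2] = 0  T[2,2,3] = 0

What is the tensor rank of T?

1

Lower bound: T ≠ 0 (e.g. T[1,1,1] = 6), so rank(T) ≥ 1.
Upper bound: if T = a ⊗ b ⊗ c then every fibre of T is a multiple of the corresponding factor, so read the factors off the fibres through the nonzero entry T[1,1,1] = 6.
The mode-1 fibre T[:,1,1] = [6, -18] gives a = (1, -3) (primitive direction); the mode-2 fibre T[1,:,1] = [6, 0] gives b = (1, 0); then c[k] = T[1,1,k] / (a[1]·b[1]) = [6, -9, 3] / 1 = (6, -9, 3).
Expanding (1, -3) ⊗ (1, 0) ⊗ (6, -9, 3) reproduces all 12 entries of T, so T = (1, -3) ⊗ (1, 0) ⊗ (6, -9, 3) and rank(T) ≤ 1.
These bounds meet, so rank(T) = 1.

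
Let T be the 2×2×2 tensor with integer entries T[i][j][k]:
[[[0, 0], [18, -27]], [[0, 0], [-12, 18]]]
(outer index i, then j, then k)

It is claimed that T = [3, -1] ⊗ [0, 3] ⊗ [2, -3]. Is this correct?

Reconstruct entry (1,1,0) from the claimed factors: Σₗ aₗ[1]bₗ[1]cₗ[0] = (-1)·(3)·(2) = -6, but T[1,1,0] = -12. The claim is false.

No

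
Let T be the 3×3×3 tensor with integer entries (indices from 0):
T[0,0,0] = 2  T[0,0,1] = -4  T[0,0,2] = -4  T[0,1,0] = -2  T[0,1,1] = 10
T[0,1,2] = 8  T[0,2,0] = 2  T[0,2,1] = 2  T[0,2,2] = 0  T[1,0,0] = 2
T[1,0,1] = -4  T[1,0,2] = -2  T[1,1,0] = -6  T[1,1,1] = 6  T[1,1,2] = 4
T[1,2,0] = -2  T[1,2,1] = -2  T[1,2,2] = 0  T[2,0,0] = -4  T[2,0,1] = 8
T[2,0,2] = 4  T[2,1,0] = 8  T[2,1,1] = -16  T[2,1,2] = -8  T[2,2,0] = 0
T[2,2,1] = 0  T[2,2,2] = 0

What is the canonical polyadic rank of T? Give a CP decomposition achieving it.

rank(T) = 3

Lower bound: the mode-1 unfolding of T (rows indexed by i, columns by (j,k) = (0,0), (0,1), (0,2), (1,0), (1,1), (1,2), (2,0), (2,1), (2,2)) is [[2, -4, -4, -2, 10, 8, 2, 2, 0], [2, -4, -2, -6, 6, 4, -2, -2, 0], [-4, 8, 4, 8, -16, -8, 0, 0, 0]].
There the 3×3 minor on rows i ∈ {0, 1, 2}, columns (j,k) ∈ {(0,0), (0,2), (1,0)} is det [[2, -4, -2], [2, -2, -6], [-4, 4, 8]] = -16 ≠ 0, so this unfolding has rank ≥ 3; CP rank is at least every unfolding rank, so rank(T) ≥ 3. (This is only a lower bound: in general the CP rank may exceed every unfolding rank, so we still need to exhibit 3 rank-1 terms summing to T.)
Upper bound: T is a sum of 3 rank-1 terms, T = (0, 1, -2) ⊗ (1, -2, 0) ⊗ (1, -2, 0) + (1, -1, 0) ⊗ (0, 1, 1) ⊗ (2, 2, 0) + (2, 1, -2) ⊗ (1, -2, 0) ⊗ (1, -2, -2) (one valid choice — decompositions are not unique — normalised so each a, b is primitive with positive first nonzero entry; check it by expanding all entries), so rank(T) ≤ 3.
These bounds meet, so rank(T) = 3.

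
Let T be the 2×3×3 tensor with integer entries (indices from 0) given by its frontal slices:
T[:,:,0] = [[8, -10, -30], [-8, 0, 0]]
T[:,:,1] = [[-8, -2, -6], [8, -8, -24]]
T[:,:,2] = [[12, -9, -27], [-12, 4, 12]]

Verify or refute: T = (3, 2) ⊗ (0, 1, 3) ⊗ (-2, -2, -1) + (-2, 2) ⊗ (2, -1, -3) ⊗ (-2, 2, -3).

Reconstruct entrywise from the claimed factors. For example, T[1,2,2] = 12 and Σₗ aₗ[1]bₗ[2]cₗ[2] = (2)·(3)·(-1) + (2)·(-3)·(-3) = 12; checking all 18 entries, every one matches. The claim holds.

Yes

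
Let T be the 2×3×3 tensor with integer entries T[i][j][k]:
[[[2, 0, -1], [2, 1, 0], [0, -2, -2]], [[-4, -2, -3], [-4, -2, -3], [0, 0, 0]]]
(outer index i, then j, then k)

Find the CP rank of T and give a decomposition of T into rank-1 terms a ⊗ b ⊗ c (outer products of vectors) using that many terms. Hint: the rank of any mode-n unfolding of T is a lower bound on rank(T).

Lower bound: in the mode-3 unfolding of T (rows indexed by k, columns by (i,j)) the 3×3 minor on rows k ∈ {0, 1, 2}, columns (i,j) ∈ {(0,0), (0,1), (1,0)} is det [[2, 2, -4], [0, 1, -2], [-1, 0, -3]] = -6 ≠ 0, so that unfolding has rank ≥ 3 and hence rank(T) ≥ 3 (CP rank is at least every unfolding rank, though it can be larger).
Upper bound: T is a sum of 3 rank-1 terms, T = (0, 1) ⊗ (1, 1, 0) ⊗ (-2, -2, -4) + (1, -1) ⊗ (1, 1, 0) ⊗ (2, 0, -1) + (1, 0) ⊗ (0, 1, -2) ⊗ (0, 1, 1) (one valid choice — decompositions are not unique — normalised so each a, b is primitive with positive first nonzero entry; check it by expanding all entries), so rank(T) ≤ 3.
These bounds meet, so rank(T) = 3.

rank(T) = 3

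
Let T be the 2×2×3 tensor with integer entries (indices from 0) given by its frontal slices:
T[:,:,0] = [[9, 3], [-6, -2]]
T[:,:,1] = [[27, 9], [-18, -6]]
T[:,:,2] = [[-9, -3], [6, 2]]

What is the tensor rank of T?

Lower bound: T ≠ 0 (e.g. T[0,0,0] = 9), so rank(T) ≥ 1.
Upper bound: the mode-1 fibre T[:,0,0] = [9, -6] gives a = [3, -2] (primitive direction); the mode-2 fibre T[0,:,0] = [9, 3] gives b = [3, 1]; then c[k] = T[0,0,k] / (a[0]·b[0]) = [9, 27, -9] / 9 = [1, 3, -1].
Expanding [3, -2] ⊗ [3, 1] ⊗ [1, 3, -1] reproduces all 12 entries of T, so T = [3, -2] ⊗ [3, 1] ⊗ [1, 3, -1] and rank(T) ≤ 1.
These bounds meet, so rank(T) = 1.

1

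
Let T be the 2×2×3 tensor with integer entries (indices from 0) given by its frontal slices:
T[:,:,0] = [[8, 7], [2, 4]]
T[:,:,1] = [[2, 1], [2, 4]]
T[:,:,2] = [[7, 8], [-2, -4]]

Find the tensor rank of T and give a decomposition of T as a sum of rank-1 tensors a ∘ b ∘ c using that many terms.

Lower bound: the mode-3 unfolding of T (rows indexed by k, columns by (i,j) = (0,0), (0,1), (1,0), (1,1)) is [[8, 7, 2, 4], [2, 1, 2, 4], [7, 8, -2, -4]].
There the 2×2 minor on rows k ∈ {0, 1}, columns (i,j) ∈ {(0,0), (0,1)} is det [[8, 7], [2, 1]] = -6 ≠ 0, so this unfolding has rank ≥ 2; CP rank is at least every unfolding rank, so rank(T) ≥ 2. (Flattening ranks never certify an upper bound on CP rank; for that we must actually write T with 2 rank-1 terms.)
Upper bound — finding two terms. Write S_k = T[:,:,k] for the frontal slices: S₀ = [[8, 7], [2, 4]], S₁ = [[2, 1], [2, 4]], S₂ = [[7, 8], [-2, -4]].
If T = a₁ ∘ b₁ ∘ c₁ + a₂ ∘ b₂ ∘ c₂ then each S_k = c₁[k]·a₁b₁ᵀ + c₂[k]·a₂b₂ᵀ. S₀ and S₁ are linearly independent, so a₁b₁ᵀ and a₂b₂ᵀ must span the same plane of matrices: they are the rank-1 matrices of the form x·S₀ + y·S₁.
det(x·S₀ + y·S₁) is 18·x² + 24·xy + 6·y² = 6·(x + y)(3·x + y), vanishing at (x:y) = (1:-1) and (1:-3).
M₁ = S₀ − S₁ = [[6, 6], [0, 0]] = 6·[1, 0][1, 1]ᵀ and M₂ = S₀ − 3·S₁ = [[2, 4], [-4, -8]] = 2·[1, -2][1, 2]ᵀ, so take a₁ = [1, 0], b₁ = [1, 1], a₂ = [1, -2], b₂ = [1, 2].
Each slice is an integer combination of E₁ = a₁b₁ᵀ and E₂ = a₂b₂ᵀ: S₀ = 9·E₁ − E₂, S₁ = 3·E₁ − E₂, S₂ = 6·E₁ + E₂; reading off coefficients, c₁ = [9, 3, 6] and c₂ = [-1, -1, 1].
Hence T = [1, 0] ∘ [1, 1] ∘ [9, 3, 6] + [1, -2] ∘ [1, 2] ∘ [-1, -1, 1], so rank(T) ≤ 2.
These bounds meet, so rank(T) = 2.

rank(T) = 2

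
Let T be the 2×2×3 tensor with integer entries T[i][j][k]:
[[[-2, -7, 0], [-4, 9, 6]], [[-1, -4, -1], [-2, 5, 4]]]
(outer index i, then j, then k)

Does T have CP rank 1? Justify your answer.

No

The mode-3 unfolding of T (rows indexed by k, columns by (i,j) = (0,0), (0,1), (1,0), (1,1)) is [[-2, -4, -1, -2], [-7, 9, -4, 5], [0, 6, -1, 4]].
There the 3×3 minor on rows k ∈ {0, 1, 2}, columns (i,j) ∈ {(0,0), (0,1), (1,0)} is det [[-2, -4, -1], [-7, 9, -4], [0, 6, -1]] = 40 ≠ 0, so this unfolding has rank ≥ 3; CP rank is at least every unfolding rank, so rank(T) ≥ 3.
In particular rank(T) ≥ 3 > 1, so T is not rank-1.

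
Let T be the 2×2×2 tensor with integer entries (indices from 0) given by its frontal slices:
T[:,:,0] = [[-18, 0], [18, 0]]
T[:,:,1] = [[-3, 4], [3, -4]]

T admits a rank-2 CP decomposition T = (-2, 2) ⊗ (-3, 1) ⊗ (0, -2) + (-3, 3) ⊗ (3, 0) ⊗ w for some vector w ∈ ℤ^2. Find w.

Subtract the known terms from T to get the rank-1 residual R = (-3, 3) ⊗ (3, 0) ⊗ w, so R[i,j,k] = a[i]·b[j]·w[k]. Pick indices with nonzero a[0]·b[0] = (-3)·(3) = -9. Only the fibre through (0,0,·) is needed: R[0,0,:] = T[0,0,:] − Σₗ aₗ[0]bₗ[0]cₗ = [-18, -3] − (-2)·(-3)·(0, -2) = [-18, 9]. Then w[k] = R[0,0,k] / -9 for each k, giving w = [-18, 9] / -9 = (2, -1).

w = (2, -1)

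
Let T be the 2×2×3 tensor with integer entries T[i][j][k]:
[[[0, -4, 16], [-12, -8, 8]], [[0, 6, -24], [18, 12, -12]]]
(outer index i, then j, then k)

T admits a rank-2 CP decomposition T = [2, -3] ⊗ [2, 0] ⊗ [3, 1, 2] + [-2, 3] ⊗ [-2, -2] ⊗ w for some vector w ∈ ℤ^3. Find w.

Subtract the known terms from T to get the rank-1 residual R = [-2, 3] ⊗ [-2, -2] ⊗ w, so R[i,j,k] = a[i]·b[j]·w[k]. Pick indices with nonzero a[0]·b[0] = (-2)·(-2) = 4. Only the fibre through (0,0,·) is needed: R[0,0,:] = T[0,0,:] − Σₗ aₗ[0]bₗ[0]cₗ = [0, -4, 16] − (2)·(2)·[3, 1, 2] = [-12, -8, 8]. Then w[k] = R[0,0,k] / 4 for each k, giving w = [-12, -8, 8] / 4 = [-3, -2, 2].

w = [-3, -2, 2]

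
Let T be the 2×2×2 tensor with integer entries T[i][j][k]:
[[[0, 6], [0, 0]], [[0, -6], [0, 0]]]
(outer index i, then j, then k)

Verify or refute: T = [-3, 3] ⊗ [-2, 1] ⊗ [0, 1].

No

Reconstruct entry (0,1,1) from the claimed factors: Σₗ aₗ[0]bₗ[1]cₗ[1] = (-3)·(1)·(1) = -3, but T[0,1,1] = 0. The claim is false.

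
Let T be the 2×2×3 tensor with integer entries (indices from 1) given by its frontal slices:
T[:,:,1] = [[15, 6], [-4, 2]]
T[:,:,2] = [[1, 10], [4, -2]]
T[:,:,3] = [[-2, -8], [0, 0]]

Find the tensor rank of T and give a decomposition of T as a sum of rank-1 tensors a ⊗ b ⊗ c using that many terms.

Lower bound: the mode-3 unfolding of T (rows indexed by k, columns by (i,j) = (1,1), (1,2), (2,1), (2,2)) is [[15, 6, -4, 2], [1, 10, 4, -2], [-2, -8, 0, 0]].
There the 3×3 minor on rows k ∈ {1, 2, 3}, columns (i,j) ∈ {(1,1), (1,2), (2,1)} is det [[15, 6, -4], [1, 10, 4], [-2, -8, 0]] = 384 ≠ 0, so this unfolding has rank ≥ 3; CP rank is at least every unfolding rank, so rank(T) ≥ 3. (This is only a lower bound: in general the CP rank may exceed every unfolding rank, so we still need to exhibit 3 rank-1 terms summing to T.)
Upper bound: T is a sum of 3 rank-1 terms, T = [1, 0] ⊗ [1, -2] ⊗ [-1, 1, 2] + [1, 0] ⊗ [1, 1] ⊗ [8, 8, -4] + [2, -1] ⊗ [2, -1] ⊗ [2, -2, 0] (one valid choice — decompositions are not unique — normalised so each a, b is primitive with positive first nonzero entry; check it by expanding all entries), so rank(T) ≤ 3.
These bounds meet, so rank(T) = 3.

rank(T) = 3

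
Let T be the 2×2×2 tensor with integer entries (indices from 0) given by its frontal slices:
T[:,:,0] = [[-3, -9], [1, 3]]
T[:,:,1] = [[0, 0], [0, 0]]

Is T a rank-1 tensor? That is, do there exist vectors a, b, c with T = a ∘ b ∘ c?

Yes

If T = a ∘ b ∘ c then every fibre of T is a multiple of the corresponding factor, so read the factors off the fibres through the nonzero entry T[0,0,0] = -3.
The mode-1 fibre T[:,0,0] = [-3, 1] gives a = [3, -1] (primitive direction); the mode-2 fibre T[0,:,0] = [-3, -9] gives b = [1, 3]; then c[k] = T[0,0,k] / (a[0]·b[0]) = [-3, 0] / 3 = [-1, 0].
Expanding [3, -1] ∘ [1, 3] ∘ [-1, 0] reproduces all 8 entries of T, so T = [3, -1] ∘ [1, 3] ∘ [-1, 0] and rank(T) ≤ 1.
Equivalently every frontal slice T[:,:,k] is c[k] times the rank-1 matrix [3, -1] ∘ [1, 3]. So T has rank 1 (it is nonzero).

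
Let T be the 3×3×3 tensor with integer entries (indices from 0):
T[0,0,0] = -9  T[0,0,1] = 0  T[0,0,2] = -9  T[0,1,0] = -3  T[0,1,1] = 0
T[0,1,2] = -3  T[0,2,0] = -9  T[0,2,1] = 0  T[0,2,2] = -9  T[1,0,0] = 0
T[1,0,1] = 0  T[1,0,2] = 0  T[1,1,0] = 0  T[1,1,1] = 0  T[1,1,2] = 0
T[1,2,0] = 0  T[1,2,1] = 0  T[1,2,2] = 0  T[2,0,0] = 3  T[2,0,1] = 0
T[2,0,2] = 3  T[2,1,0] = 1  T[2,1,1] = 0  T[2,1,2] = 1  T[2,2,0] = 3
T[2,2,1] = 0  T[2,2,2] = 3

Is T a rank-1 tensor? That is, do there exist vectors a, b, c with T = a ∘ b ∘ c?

Yes

The mode-1 fibre T[:,0,0] = [-9, 0, 3] gives a = [3, 0, -1] (primitive direction); the mode-2 fibre T[0,:,0] = [-9, -3, -9] gives b = [3, 1, 3]; then c[k] = T[0,0,k] / (a[0]·b[0]) = [-9, 0, -9] / 9 = [-1, 0, -1].
Expanding [3, 0, -1] ∘ [3, 1, 3] ∘ [-1, 0, -1] reproduces all 27 entries of T, so T = [3, 0, -1] ∘ [3, 1, 3] ∘ [-1, 0, -1] and rank(T) ≤ 1.
Equivalently every frontal slice T[:,:,k] is c[k] times the rank-1 matrix [3, 0, -1] ∘ [3, 1, 3]. So T has rank 1 (it is nonzero).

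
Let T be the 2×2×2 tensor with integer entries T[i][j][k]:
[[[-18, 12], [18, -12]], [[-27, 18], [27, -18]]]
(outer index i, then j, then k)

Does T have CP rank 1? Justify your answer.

Yes

If T = a (x) b (x) c then every fibre of T is a multiple of the corresponding factor, so read the factors off the fibres through the nonzero entry T[0,0,0] = -18.
The mode-1 fibre T[:,0,0] = [-18, -27] gives a = [2, 3] (primitive direction); the mode-2 fibre T[0,:,0] = [-18, 18] gives b = [1, -1]; then c[k] = T[0,0,k] / (a[0]·b[0]) = [-18, 12] / 2 = [-9, 6].
Expanding [2, 3] (x) [1, -1] (x) [-9, 6] reproduces all 8 entries of T, so T = [2, 3] (x) [1, -1] (x) [-9, 6] and rank(T) ≤ 1.
Equivalently every frontal slice T[:,:,k] is c[k] times the rank-1 matrix [2, 3] (x) [1, -1]. So T has rank 1 (it is nonzero).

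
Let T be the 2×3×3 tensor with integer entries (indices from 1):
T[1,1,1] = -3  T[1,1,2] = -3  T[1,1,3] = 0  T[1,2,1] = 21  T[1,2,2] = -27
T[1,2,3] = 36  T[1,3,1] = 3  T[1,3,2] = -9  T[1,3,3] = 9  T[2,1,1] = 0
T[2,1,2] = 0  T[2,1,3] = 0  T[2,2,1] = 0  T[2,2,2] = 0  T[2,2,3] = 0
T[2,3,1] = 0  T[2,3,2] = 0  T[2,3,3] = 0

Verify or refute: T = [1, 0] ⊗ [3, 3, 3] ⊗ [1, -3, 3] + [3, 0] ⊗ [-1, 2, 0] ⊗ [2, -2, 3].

No

Reconstruct entry (1,2,1) from the claimed factors: Σₗ aₗ[1]bₗ[2]cₗ[1] = (1)·(3)·(1) + (3)·(2)·(2) = 15, but T[1,2,1] = 21. The claim is false.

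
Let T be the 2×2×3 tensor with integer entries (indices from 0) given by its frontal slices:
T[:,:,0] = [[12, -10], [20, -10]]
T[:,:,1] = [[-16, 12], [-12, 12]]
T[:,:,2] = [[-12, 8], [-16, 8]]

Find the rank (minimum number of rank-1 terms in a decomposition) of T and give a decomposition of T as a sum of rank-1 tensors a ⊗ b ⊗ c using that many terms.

rank(T) = 3

Lower bound: the mode-3 unfolding of T (rows indexed by k, columns by (i,j) = (0,0), (0,1), (1,0), (1,1)) is [[12, -10, 20, -10], [-16, 12, -12, 12], [-12, 8, -16, 8]].
There the 3×3 minor on rows k ∈ {0, 1, 2}, columns (i,j) ∈ {(0,0), (0,1), (1,0)} is det [[12, -10, 20], [-16, 12, -12], [-12, 8, -16]] = 288 ≠ 0, so this unfolding has rank ≥ 3; CP rank is at least every unfolding rank, so rank(T) ≥ 3. (Flattening ranks never certify an upper bound on CP rank; for that we must actually write T with 3 rank-1 terms.)
Upper bound: T is a sum of 3 rank-1 terms, T = (0, 1) ⊗ (1, 0) ⊗ (8, 4, -4) + (1, 1) ⊗ (1, -1) ⊗ (8, -8, -4) + (1, 1) ⊗ (2, -1) ⊗ (2, -4, -4) (one valid choice — decompositions are not unique — normalised so each a, b is primitive with positive first nonzero entry; check it by expanding all entries), so rank(T) ≤ 3.
These bounds meet, so rank(T) = 3.
Check entry T[0,0,0] = 12: (0)·(1)·(8) + (1)·(1)·(8) + (1)·(2)·(2) = 12.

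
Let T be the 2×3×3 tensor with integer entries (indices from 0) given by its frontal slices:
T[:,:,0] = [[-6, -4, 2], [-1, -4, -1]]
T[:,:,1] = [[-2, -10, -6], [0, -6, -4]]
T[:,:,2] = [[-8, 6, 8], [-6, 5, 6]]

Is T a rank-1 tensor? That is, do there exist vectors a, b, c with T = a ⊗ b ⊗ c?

The mode-2 unfolding of T (rows indexed by j, columns by (i,k) = (0,0), (0,1), (0,2), (1,0), (1,1), (1,2)) is [[-6, -2, -8, -1, 0, -6], [-4, -10, 6, -4, -6, 5], [2, -6, 8, -1, -4, 6]].
There the 3×3 minor on rows j ∈ {0, 1, 2}, columns (i,k) ∈ {(0,0), (0,1), (0,2)} is det [[-6, -2, -8], [-4, -10, 6], [2, -6, 8]] = -176 ≠ 0, so this unfolding has rank ≥ 3; CP rank is at least every unfolding rank, so rank(T) ≥ 3.
In particular rank(T) ≥ 3 > 1, so T is not rank-1.

No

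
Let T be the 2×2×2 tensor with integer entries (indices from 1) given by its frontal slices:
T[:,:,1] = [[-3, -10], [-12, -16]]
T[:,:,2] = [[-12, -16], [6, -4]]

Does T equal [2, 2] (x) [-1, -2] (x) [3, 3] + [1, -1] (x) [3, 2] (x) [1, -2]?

Reconstruct entry (2,1,1) from the claimed factors: Σₗ aₗ[2]bₗ[1]cₗ[1] = (2)·(-1)·(3) + (-1)·(3)·(1) = -9, but T[2,1,1] = -12. The claim is false.

No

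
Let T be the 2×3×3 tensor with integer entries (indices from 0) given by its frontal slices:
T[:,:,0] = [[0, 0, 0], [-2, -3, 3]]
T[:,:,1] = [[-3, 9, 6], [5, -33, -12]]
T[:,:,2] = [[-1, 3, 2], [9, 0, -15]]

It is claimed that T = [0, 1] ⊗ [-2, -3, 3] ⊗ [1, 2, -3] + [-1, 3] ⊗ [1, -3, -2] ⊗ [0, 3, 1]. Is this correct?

Reconstruct entrywise from the claimed factors. For example, T[0,1,1] = 9 and Σₗ aₗ[0]bₗ[1]cₗ[1] = (0)·(-3)·(2) + (-1)·(-3)·(3) = 9; checking all 18 entries, every one matches. The claim holds.

Yes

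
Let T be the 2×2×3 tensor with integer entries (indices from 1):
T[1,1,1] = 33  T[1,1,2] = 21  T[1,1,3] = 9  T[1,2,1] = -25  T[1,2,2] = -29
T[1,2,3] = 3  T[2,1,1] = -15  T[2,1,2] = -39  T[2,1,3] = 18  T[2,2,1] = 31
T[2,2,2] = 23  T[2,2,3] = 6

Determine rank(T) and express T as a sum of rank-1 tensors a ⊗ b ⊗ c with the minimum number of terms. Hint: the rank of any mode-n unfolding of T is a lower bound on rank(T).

Lower bound: the mode-2 unfolding of T (rows indexed by j, columns by (i,k) = (1,1), (1,2), (1,3), (2,1), (2,2), (2,3)) is [[33, 21, 9, -15, -39, 18], [-25, -29, 3, 31, 23, 6]].
There the 2×2 minor on rows j ∈ {1, 2}, columns (i,k) ∈ {(1,1), (1,2)} is det [[33, 21], [-25, -29]] = -432 ≠ 0, so this unfolding has rank ≥ 2; CP rank is at least every unfolding rank, so rank(T) ≥ 2. (This is only a lower bound: in general the CP rank may exceed every unfolding rank, so we still need to exhibit 2 rank-1 terms summing to T.)
Upper bound — finding two terms. Write S_k = T[:,:,k] for the frontal slices: S₁ = [[33, -25], [-15, 31]], S₂ = [[21, -29], [-39, 23]], S₃ = [[9, 3], [18, 6]].
If T = a₁ ⊗ b₁ ⊗ c₁ + a₂ ⊗ b₂ ⊗ c₂ then each S_k = c₁[k]·a₁b₁ᵀ + c₂[k]·a₂b₂ᵀ. S₁ and S₂ are linearly independent, so a₁b₁ᵀ and a₂b₂ᵀ must span the same plane of matrices: they are the rank-1 matrices of the form x·S₁ + y·S₂.
det(x·S₁ + y·S₂) is 648·x² − 648·y² = 648·(x − y)(x + y), vanishing at (x:y) = (1:1) and (1:-1).
M₁ = S₁ + S₂ = [[54, -54], [-54, 54]] = 54·[1, -1][1, -1]ᵀ and M₂ = S₁ − S₂ = [[12, 4], [24, 8]] = 4·[1, 2][3, 1]ᵀ, so take a₁ = [1, -1], b₁ = [1, -1], a₂ = [1, 2], b₂ = [3, 1].
Each slice is an integer combination of E₁ = a₁b₁ᵀ and E₂ = a₂b₂ᵀ: S₁ = 27·E₁ + 2·E₂, S₂ = 27·E₁ − 2·E₂, S₃ = 3·E₂; reading off coefficients, c₁ = [27, 27, 0] and c₂ = [2, -2, 3].
Hence T = [1, -1] ⊗ [1, -1] ⊗ [27, 27, 0] + [1, 2] ⊗ [3, 1] ⊗ [2, -2, 3], so rank(T) ≤ 2.
These bounds meet, so rank(T) = 2.

rank(T) = 2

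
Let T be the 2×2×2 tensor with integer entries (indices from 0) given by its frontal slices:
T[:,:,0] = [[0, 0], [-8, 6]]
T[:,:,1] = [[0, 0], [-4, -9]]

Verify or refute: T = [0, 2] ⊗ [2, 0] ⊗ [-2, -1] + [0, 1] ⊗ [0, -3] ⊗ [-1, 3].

Reconstruct entry (1,1,0) from the claimed factors: Σₗ aₗ[1]bₗ[1]cₗ[0] = (2)·(0)·(-2) + (1)·(-3)·(-1) = 3, but T[1,1,0] = 6. The claim is false.

No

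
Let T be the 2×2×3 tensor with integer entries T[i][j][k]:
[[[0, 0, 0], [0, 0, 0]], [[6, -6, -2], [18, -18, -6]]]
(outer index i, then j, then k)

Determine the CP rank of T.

Lower bound: T ≠ 0 (e.g. T[1,0,0] = 6), so rank(T) ≥ 1.
Upper bound: if T = a ⊗ b ⊗ c then every fibre of T is a multiple of the corresponding factor, so read the factors off the fibres through the nonzero entry T[1,0,0] = 6.
The mode-1 fibre T[:,0,0] = [0, 6] gives a = (0, 1) (primitive direction); the mode-2 fibre T[1,:,0] = [6, 18] gives b = (1, 3); then c[k] = T[1,0,k] / (a[1]·b[0]) = [6, -6, -2] / 1 = (6, -6, -2).
Expanding (0, 1) ⊗ (1, 3) ⊗ (6, -6, -2) reproduces all 12 entries of T, so T = (0, 1) ⊗ (1, 3) ⊗ (6, -6, -2) and rank(T) ≤ 1.
These bounds meet, so rank(T) = 1.
Check entry T[1,1,2] = -6: (1)·(3)·(-2) = -6.

1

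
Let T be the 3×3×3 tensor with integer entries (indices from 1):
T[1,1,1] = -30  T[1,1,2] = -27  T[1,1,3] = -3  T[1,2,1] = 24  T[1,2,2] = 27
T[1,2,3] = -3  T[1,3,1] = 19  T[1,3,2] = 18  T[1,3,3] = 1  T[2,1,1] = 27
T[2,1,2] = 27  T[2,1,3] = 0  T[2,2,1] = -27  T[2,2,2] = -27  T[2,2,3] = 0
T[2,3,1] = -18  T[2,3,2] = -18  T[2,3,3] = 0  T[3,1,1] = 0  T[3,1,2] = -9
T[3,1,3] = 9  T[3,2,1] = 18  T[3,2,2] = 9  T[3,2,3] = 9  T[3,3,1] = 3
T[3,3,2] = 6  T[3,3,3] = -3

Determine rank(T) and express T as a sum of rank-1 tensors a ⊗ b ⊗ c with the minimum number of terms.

Lower bound: in the mode-2 unfolding of T (rows indexed by j, columns by (i,k)) the 2×2 minor on rows j ∈ {1, 2}, columns (i,k) ∈ {(1,1), (1,2)} is det [[-30, -27], [24, 27]] = -162 ≠ 0, so that unfolding has rank ≥ 2 and hence rank(T) ≥ 2 (CP rank is at least every unfolding rank, though it can be larger).
Upper bound: with S_k = T[:,:,k], the two rank-1 terms a₁b₁ᵀ, a₂b₂ᵀ are the rank-1 members of the pencil x·S₁ + y·S₂.
The 2×2 minor of x·S₁ + y·S₂ on rows {1,2}, columns {1,2} is 162·x² + 162·xy = 162·(x + y)(x), vanishing at (x:y) = (1:-1) and (0:1).
M₁ = S₁ − S₂ = [[-3, -3, 1], [0, 0, 0], [9, 9, -3]] = −[1, 0, -3][3, 3, -1]ᵀ and M₂ = S₂ = [[-27, 27, 18], [27, -27, -18], [-9, 9, 6]] = (-3)·[3, -3, 1][3, -3, -2]ᵀ, so take a₁ = [1, 0, -3], b₁ = [3, 3, -1], a₂ = [3, -3, 1], b₂ = [3, -3, -2].
Each slice is an integer combination of E₁ = a₁b₁ᵀ and E₂ = a₂b₂ᵀ: S₁ = −E₁ − 3·E₂, S₂ = −3·E₂, S₃ = −E₁; reading off coefficients, c₁ = [-1, 0, -1] and c₂ = [-3, -3, 0].
Hence T = [1, 0, -3] ⊗ [3, 3, -1] ⊗ [-1, 0, -1] + [3, -3, 1] ⊗ [3, -3, -2] ⊗ [-3, -3, 0], so rank(T) ≤ 2.
These bounds meet, so rank(T) = 2.

rank(T) = 2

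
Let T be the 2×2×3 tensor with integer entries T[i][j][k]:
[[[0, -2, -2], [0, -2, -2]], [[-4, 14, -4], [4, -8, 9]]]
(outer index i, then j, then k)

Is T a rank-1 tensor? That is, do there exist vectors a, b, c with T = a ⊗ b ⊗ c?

The mode-3 unfolding of T (rows indexed by k, columns by (i,j) = (0,0), (0,1), (1,0), (1,1)) is [[0, 0, -4, 4], [-2, -2, 14, -8], [-2, -2, -4, 9]].
There the 3×3 minor on rows k ∈ {0, 1, 2}, columns (i,j) ∈ {(0,0), (1,0), (1,1)} is det [[0, -4, 4], [-2, 14, -8], [-2, -4, 9]] = 8 ≠ 0, so this unfolding has rank ≥ 3; CP rank is at least every unfolding rank, so rank(T) ≥ 3.
In particular rank(T) ≥ 3 > 1, so T is not rank-1.

No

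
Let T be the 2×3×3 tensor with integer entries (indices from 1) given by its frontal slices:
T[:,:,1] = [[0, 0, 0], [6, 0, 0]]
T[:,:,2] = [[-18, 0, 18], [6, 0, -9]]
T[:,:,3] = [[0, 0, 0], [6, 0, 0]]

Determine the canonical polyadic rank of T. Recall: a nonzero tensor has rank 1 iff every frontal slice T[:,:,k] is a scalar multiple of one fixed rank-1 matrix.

Lower bound: the mode-2 unfolding of T (rows indexed by j, columns by (i,k) = (1,1), (1,2), (1,3), (2,1), (2,2), (2,3)) is [[0, -18, 0, 6, 6, 6], [0, 0, 0, 0, 0, 0], [0, 18, 0, 0, -9, 0]].
There the 2×2 minor on rows j ∈ {1, 3}, columns (i,k) ∈ {(1,2), (2,1)} is det [[-18, 6], [18, 0]] = -108 ≠ 0, so this unfolding has rank ≥ 2; CP rank is at least every unfolding rank, so rank(T) ≥ 2. (This is only a lower bound: in general the CP rank may exceed every unfolding rank, so we still need to exhibit 2 rank-1 terms summing to T.)
Upper bound — finding two terms. Write S_k = T[:,:,k] for the frontal slices: S₁ = [[0, 0, 0], [6, 0, 0]], S₂ = [[-18, 0, 18], [6, 0, -9]], S₃ = [[0, 0, 0], [6, 0, 0]].
If T = a₁ ⊗ b₁ ⊗ c₁ + a₂ ⊗ b₂ ⊗ c₂ then each S_k = c₁[k]·a₁b₁ᵀ + c₂[k]·a₂b₂ᵀ. S₁ and S₂ are linearly independent, so a₁b₁ᵀ and a₂b₂ᵀ must span the same plane of matrices: they are the rank-1 matrices of the form x·S₁ + y·S₂.
The 2×2 minor of x·S₁ + y·S₂ on rows {1,2}, columns {1,3} is −108·xy + 54·y² = (-54)·(2·x − y)(y), vanishing at (x:y) = (1:2) and (1:0).
M₁ = S₁ + 2·S₂ = [[-36, 0, 36], [18, 0, -18]] = (-18)·[2, -1][1, 0, -1]ᵀ and M₂ = S₁ = [[0, 0, 0], [6, 0, 0]] = 6·[0, 1][1, 0, 0]ᵀ, so take a₁ = [2, -1], b₁ = [1, 0, -1], a₂ = [0, 1], b₂ = [1, 0, 0].
Each slice is an integer combination of E₁ = a₁b₁ᵀ and E₂ = a₂b₂ᵀ: S₁ = 6·E₂, S₂ = −9·E₁ − 3·E₂, S₃ = 6·E₂; reading off coefficients, c₁ = [0, -9, 0] and c₂ = [6, -3, 6].
Hence T = [2, -1] ⊗ [1, 0, -1] ⊗ [0, -9, 0] + [0, 1] ⊗ [1, 0, 0] ⊗ [6, -3, 6], so rank(T) ≤ 2.
These bounds meet, so rank(T) = 2.

2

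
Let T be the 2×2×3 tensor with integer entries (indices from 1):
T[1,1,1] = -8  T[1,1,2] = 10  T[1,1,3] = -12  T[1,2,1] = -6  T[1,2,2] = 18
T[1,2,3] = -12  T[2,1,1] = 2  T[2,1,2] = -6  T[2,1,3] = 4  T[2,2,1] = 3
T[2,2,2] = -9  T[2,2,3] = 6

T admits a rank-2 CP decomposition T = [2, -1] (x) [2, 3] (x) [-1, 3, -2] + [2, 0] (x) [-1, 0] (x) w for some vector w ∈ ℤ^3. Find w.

Subtract the known terms from T to get the rank-1 residual R = [2, 0] (x) [-1, 0] (x) w, so R[i,j,k] = a[i]·b[j]·w[k]. Pick indices with nonzero a[1]·b[1] = (2)·(-1) = -2. Only the fibre through (1,1,·) is needed: R[1,1,:] = T[1,1,:] − Σₗ aₗ[1]bₗ[1]cₗ = [-8, 10, -12] − (2)·(2)·[-1, 3, -2] = [-4, -2, -4]. Then w[k] = R[1,1,k] / -2 for each k, giving w = [-4, -2, -4] / -2 = [2, 1, 2].

w = [2, 1, 2]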